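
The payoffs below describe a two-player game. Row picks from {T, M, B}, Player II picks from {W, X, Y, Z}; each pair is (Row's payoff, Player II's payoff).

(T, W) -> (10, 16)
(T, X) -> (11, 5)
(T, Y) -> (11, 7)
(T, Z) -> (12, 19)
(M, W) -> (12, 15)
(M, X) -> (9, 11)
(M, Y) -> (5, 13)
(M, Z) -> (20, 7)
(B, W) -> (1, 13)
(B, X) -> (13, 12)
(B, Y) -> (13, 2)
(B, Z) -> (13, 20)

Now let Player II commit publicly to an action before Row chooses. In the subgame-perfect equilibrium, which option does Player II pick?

W

Work backward from Row's decision.
- W: BR = M, leader payoff 15.
- X: BR = B, leader payoff 12.
- Y: BR = B, leader payoff 2.
- Z: BR = M, leader payoff 7.
Among 15, 12, 2, 7, the best is 15 at W. Subgame-perfect outcome: (M, W) with payoffs (12, 15).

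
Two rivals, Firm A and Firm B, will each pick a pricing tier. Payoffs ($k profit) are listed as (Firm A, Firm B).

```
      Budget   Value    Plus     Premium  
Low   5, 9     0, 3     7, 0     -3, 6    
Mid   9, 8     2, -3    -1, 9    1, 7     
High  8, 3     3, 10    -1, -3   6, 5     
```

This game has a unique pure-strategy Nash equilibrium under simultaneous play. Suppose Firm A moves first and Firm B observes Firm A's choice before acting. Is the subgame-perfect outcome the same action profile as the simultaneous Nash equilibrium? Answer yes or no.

Backward induction with Firm A moving first.
- Low → Firm B plays Budget (best of 9, 3, 0, 6); Firm A gets 5.
- Mid → Firm B plays Plus (best of 8, -3, 9, 7); Firm A gets -1.
- High → Firm B plays Value (best of 3, 10, -3, 5); Firm A gets 3.
Maximizing over 5, -1, 3, Firm A chooses Low. Subgame-perfect outcome: (Low, Budget) with payoffs (5, 9).
Now find the simultaneous Nash equilibrium.
Firm A's best replies: Budget→Mid; Value→High; Plus→Low; Premium→High.
Firm B's best replies: Low→Budget; Mid→Plus; High→Value.
Only (High, Value) has each player best-responding; Nash payoffs (3, 10).
Sequential outcome (Low, Budget) differs from the Nash profile (High, Value).

no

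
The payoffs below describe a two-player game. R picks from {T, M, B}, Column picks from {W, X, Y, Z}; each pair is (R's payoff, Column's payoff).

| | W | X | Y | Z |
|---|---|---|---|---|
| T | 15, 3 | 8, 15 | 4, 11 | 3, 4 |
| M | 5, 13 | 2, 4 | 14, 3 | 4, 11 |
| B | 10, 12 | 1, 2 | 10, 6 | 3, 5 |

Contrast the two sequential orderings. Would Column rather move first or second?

If R leads: Column's best replies are T→X, M→W, B→W; R's induced payoffs 8, 5, 10; outcome (B, W), payoffs (10, 12).
If Column leads: R's best replies are W→T, X→T, Y→M, Z→M; Column's induced payoffs 3, 15, 3, 11; outcome (T, X), payoffs (8, 15).
Column gets 15 moving first and 12 moving second, so Column prefers to move first.

first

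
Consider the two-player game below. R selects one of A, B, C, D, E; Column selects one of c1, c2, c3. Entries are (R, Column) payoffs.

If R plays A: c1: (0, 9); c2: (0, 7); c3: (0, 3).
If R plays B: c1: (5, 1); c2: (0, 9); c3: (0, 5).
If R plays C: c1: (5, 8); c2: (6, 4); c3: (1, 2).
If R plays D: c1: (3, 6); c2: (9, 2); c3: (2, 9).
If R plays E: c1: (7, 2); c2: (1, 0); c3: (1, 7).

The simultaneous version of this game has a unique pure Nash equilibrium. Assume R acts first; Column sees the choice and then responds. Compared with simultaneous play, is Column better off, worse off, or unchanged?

Column best-responds to each possible R move:
- A → Column plays c1 (best of 9, 7, 3); R gets 0.
- B → Column plays c2 (best of 1, 9, 5); R gets 0.
- C → Column plays c1 (best of 8, 4, 2); R gets 5.
- D → Column plays c3 (best of 6, 2, 9); R gets 2.
- E → Column plays c3 (best of 2, 0, 7); R gets 1.
Maximizing over 0, 0, 5, 2, 1, R chooses C. Subgame-perfect outcome: (C, c1) with payoffs (5, 8).
For the simultaneous game, intersect best replies.
R's best replies: c1→E; c2→D; c3→D.
Column's best replies: A→c1; B→c2; C→c1; D→c3; E→c3.
The unique mutual best reply is (D, c3), giving (2, 9).
Column earns 8 sequentially versus 9 at the Nash outcome: worse off.

worse off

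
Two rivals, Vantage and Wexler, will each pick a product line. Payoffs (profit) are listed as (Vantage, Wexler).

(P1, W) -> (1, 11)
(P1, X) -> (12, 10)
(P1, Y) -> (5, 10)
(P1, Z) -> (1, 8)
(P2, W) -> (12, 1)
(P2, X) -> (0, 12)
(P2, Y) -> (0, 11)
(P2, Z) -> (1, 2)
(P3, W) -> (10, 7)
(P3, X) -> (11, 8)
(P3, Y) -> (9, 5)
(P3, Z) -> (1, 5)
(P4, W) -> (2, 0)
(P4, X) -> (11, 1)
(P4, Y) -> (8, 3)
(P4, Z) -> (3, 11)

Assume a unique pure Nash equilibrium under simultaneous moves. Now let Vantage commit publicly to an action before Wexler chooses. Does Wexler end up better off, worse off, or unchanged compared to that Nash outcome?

Solve by backward induction (Vantage leads).
- P1: Wexler compares 11, 10, 10, 8 and picks W; Vantage would get 1.
- P2: Wexler compares 1, 12, 11, 2 and picks X; Vantage would get 0.
- P3: Wexler compares 7, 8, 5, 5 and picks X; Vantage would get 11.
- P4: Wexler compares 0, 1, 3, 11 and picks Z; Vantage would get 3.
Among 1, 0, 11, 3, the best is 11 at P3. Subgame-perfect outcome: (P3, X) with payoffs (11, 8).
Under simultaneous play:
Vantage's best replies: W→P2; X→P1; Y→P3; Z→P4.
Wexler's best replies: P1→W; P2→X; P3→X; P4→Z.
Only (P4, Z) has each player best-responding; Nash payoffs (3, 11).
Wexler earns 8 sequentially versus 11 at the Nash outcome: worse off.

worse off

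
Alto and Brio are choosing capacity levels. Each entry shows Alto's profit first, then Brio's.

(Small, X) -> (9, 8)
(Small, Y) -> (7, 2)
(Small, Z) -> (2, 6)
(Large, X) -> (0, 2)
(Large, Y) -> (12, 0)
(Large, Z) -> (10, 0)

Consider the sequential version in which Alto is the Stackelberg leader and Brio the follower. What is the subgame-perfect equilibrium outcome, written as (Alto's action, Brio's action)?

Work backward from Brio's decision.
- Small → Brio plays X (best of 8, 2, 6); Alto gets 9.
- Large → Brio plays X (best of 2, 0, 0); Alto gets 0.
Among 9, 0, the best is 9 at Small. Subgame-perfect outcome: (Small, X) with payoffs (9, 8).

(Small, X)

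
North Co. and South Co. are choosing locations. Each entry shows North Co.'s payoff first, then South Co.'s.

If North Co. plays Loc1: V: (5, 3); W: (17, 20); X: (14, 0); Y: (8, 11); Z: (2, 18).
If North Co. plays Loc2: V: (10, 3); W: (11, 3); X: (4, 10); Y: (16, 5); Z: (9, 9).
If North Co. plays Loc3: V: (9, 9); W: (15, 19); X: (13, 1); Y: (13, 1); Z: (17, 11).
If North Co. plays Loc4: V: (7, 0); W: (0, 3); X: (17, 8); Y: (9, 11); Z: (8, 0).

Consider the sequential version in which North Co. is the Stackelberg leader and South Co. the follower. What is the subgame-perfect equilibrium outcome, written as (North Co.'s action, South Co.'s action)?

Solve by backward induction (North Co. leads).
- Loc1 → South Co. plays W (best of 3, 20, 0, 11, 18); North Co. gets 17.
- Loc2 → South Co. plays X (best of 3, 3, 10, 5, 9); North Co. gets 4.
- Loc3 → South Co. plays W (best of 9, 19, 1, 1, 11); North Co. gets 15.
- Loc4 → South Co. plays Y (best of 0, 3, 8, 11, 0); North Co. gets 9.
Among 17, 4, 15, 9, the best is 17 at Loc1. Subgame-perfect outcome: (Loc1, W) with payoffs (17, 20).

(Loc1, W)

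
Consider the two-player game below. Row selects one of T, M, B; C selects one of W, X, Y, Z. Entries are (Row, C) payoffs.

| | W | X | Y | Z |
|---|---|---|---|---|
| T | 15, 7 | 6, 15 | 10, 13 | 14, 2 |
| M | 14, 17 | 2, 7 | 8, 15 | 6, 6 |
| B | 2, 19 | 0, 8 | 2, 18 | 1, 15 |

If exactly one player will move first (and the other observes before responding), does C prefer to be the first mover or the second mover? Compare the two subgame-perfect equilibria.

second

If Row leads: C's best replies are T→X, M→W, B→W; Row's induced payoffs 6, 14, 2; outcome (M, W), payoffs (14, 17).
If C leads: Row's best replies are W→T, X→T, Y→T, Z→T; C's induced payoffs 7, 15, 13, 2; outcome (T, X), payoffs (6, 15).
C gets 15 moving first and 17 moving second, so C prefers to move second.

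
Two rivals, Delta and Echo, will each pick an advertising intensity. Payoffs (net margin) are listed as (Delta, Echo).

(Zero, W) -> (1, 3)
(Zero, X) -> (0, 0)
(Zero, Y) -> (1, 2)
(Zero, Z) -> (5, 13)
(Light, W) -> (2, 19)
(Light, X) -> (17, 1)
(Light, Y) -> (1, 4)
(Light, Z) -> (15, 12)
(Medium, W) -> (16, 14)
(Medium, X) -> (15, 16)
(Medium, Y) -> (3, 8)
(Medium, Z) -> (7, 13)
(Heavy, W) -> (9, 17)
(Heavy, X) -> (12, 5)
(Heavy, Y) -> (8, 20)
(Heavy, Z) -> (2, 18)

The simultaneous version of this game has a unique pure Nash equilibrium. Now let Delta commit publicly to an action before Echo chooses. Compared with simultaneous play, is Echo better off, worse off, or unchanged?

Echo best-responds to each possible Delta move:
- Zero → Echo plays Z (best of 3, 0, 2, 13); Delta gets 5.
- Light → Echo plays W (best of 19, 1, 4, 12); Delta gets 2.
- Medium → Echo plays X (best of 14, 16, 8, 13); Delta gets 15.
- Heavy → Echo plays Y (best of 17, 5, 20, 18); Delta gets 8.
Maximizing over 5, 2, 15, 8, Delta chooses Medium. Subgame-perfect outcome: (Medium, X) with payoffs (15, 16).
Now find the simultaneous Nash equilibrium.
Delta's best replies: W→Medium; X→Light; Y→Heavy; Z→Light.
Echo's best replies: Zero→Z; Light→W; Medium→X; Heavy→Y.
The unique mutual best reply is (Heavy, Y), giving (8, 20).
Echo earns 16 sequentially versus 20 at the Nash outcome: worse off.

worse off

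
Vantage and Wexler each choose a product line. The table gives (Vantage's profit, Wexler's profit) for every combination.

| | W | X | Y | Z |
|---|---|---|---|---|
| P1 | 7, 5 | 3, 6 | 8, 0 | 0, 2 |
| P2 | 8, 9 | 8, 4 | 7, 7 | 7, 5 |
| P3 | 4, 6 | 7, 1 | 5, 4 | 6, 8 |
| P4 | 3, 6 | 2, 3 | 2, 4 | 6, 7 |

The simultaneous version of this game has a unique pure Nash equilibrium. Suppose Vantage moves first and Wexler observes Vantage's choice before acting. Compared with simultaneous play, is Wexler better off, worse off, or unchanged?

unchanged

Backward induction with Vantage moving first.
- P1: Wexler compares 5, 6, 0, 2 and picks X; Vantage would get 3.
- P2: Wexler compares 9, 4, 7, 5 and picks W; Vantage would get 8.
- P3: Wexler compares 6, 1, 4, 8 and picks Z; Vantage would get 6.
- P4: Wexler compares 6, 3, 4, 7 and picks Z; Vantage would get 6.
Among 3, 8, 6, 6, the best is 8 at P2. Subgame-perfect outcome: (P2, W) with payoffs (8, 9).
For the simultaneous game, intersect best replies.
Vantage's best replies: W→P2; X→P2; Y→P1; Z→P2.
Wexler's best replies: P1→X; P2→W; P3→Z; P4→Z.
The unique mutual best reply is (P2, W), giving (8, 9).
Wexler earns 9 sequentially versus 9 at the Nash outcome: unchanged.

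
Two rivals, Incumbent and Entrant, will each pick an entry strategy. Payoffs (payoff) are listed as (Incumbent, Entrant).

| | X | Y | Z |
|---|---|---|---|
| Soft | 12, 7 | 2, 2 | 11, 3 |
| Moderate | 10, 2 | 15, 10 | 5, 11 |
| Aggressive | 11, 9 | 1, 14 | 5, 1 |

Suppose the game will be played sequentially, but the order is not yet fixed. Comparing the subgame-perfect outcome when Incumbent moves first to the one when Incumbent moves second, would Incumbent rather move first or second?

If Incumbent leads: Entrant's best replies are Soft→X, Moderate→Z, Aggressive→Y; Incumbent's induced payoffs 12, 5, 1; outcome (Soft, X), payoffs (12, 7).
If Entrant leads: Incumbent's best replies are X→Soft, Y→Moderate, Z→Soft; Entrant's induced payoffs 7, 10, 3; outcome (Moderate, Y), payoffs (15, 10).
Incumbent gets 12 moving first and 15 moving second, so Incumbent prefers to move second.

second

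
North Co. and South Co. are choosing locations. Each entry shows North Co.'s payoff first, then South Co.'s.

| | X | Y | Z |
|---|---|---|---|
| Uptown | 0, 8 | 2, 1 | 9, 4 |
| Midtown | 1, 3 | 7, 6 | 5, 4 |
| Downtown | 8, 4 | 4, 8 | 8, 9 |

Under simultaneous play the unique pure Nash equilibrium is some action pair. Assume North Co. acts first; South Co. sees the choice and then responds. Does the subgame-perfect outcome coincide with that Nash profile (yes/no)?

no

Work backward from South Co.'s decision.
- Uptown: BR = X, leader payoff 0.
- Midtown: BR = Y, leader payoff 7.
- Downtown: BR = Z, leader payoff 8.
North Co.'s induced payoffs are 0, 7, 8, so North Co. commits to Downtown. Subgame-perfect outcome: (Downtown, Z) with payoffs (8, 9).
Now find the simultaneous Nash equilibrium.
North Co.'s best replies: X→Downtown; Y→Midtown; Z→Uptown.
South Co.'s best replies: Uptown→X; Midtown→Y; Downtown→Z.
Only (Midtown, Y) has each player best-responding; Nash payoffs (7, 6).
Sequential outcome (Downtown, Z) differs from the Nash profile (Midtown, Y).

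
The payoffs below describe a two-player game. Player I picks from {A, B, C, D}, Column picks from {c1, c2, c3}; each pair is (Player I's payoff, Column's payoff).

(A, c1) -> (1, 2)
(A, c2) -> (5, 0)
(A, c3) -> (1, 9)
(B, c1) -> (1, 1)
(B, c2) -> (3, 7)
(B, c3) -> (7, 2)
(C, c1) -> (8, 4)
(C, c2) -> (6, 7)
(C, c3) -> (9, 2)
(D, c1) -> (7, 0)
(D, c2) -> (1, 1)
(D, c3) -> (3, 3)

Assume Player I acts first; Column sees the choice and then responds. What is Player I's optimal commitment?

C

Work backward from Column's decision.
- A → Column plays c3 (best of 2, 0, 9); Player I gets 1.
- B → Column plays c2 (best of 1, 7, 2); Player I gets 3.
- C → Column plays c2 (best of 4, 7, 2); Player I gets 6.
- D → Column plays c3 (best of 0, 1, 3); Player I gets 3.
Among 1, 3, 6, 3, the best is 6 at C. Subgame-perfect outcome: (C, c2) with payoffs (6, 7).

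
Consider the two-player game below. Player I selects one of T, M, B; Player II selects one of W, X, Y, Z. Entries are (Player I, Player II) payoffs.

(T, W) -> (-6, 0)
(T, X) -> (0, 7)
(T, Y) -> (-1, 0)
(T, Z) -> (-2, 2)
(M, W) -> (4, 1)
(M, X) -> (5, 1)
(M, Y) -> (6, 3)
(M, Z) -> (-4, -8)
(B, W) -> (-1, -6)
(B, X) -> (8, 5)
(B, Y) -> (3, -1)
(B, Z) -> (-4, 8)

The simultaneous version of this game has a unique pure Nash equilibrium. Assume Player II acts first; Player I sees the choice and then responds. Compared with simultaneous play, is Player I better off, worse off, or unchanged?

Solve by backward induction (Player II leads).
- W: BR = M, leader payoff 1.
- X: BR = B, leader payoff 5.
- Y: BR = M, leader payoff 3.
- Z: BR = T, leader payoff 2.
Player II's induced payoffs are 1, 5, 3, 2, so Player II commits to X. Subgame-perfect outcome: (B, X) with payoffs (8, 5).
For the simultaneous game, intersect best replies.
Player I's best replies: W→M; X→B; Y→M; Z→T.
Player II's best replies: T→X; M→Y; B→Z.
Only (M, Y) has each player best-responding; Nash payoffs (6, 3).
Player I earns 8 sequentially versus 6 at the Nash outcome: better off.

better off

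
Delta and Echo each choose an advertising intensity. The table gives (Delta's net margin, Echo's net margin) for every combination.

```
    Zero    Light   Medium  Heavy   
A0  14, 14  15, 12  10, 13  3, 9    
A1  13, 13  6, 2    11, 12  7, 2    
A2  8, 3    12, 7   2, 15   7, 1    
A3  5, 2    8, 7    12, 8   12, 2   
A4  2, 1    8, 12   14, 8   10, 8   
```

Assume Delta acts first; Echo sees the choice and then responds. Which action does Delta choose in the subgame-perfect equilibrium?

A0

Solve by backward induction (Delta leads).
- A0: BR = Zero, leader payoff 14.
- A1: BR = Zero, leader payoff 13.
- A2: BR = Medium, leader payoff 2.
- A3: BR = Medium, leader payoff 12.
- A4: BR = Light, leader payoff 8.
Among 14, 13, 2, 12, 8, the best is 14 at A0. Subgame-perfect outcome: (A0, Zero) with payoffs (14, 14).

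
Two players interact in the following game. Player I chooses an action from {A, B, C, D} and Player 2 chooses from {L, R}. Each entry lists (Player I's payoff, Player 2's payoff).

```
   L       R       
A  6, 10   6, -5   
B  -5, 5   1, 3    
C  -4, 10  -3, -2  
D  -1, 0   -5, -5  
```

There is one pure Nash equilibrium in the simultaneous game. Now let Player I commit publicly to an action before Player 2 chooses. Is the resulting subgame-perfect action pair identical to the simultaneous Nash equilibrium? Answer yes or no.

yes

Player 2 best-responds to each possible Player I move:
- A: BR = L, leader payoff 6.
- B: BR = L, leader payoff -5.
- C: BR = L, leader payoff -4.
- D: BR = L, leader payoff -1.
Among 6, -5, -4, -1, the best is 6 at A. Subgame-perfect outcome: (A, L) with payoffs (6, 10).
Now find the simultaneous Nash equilibrium.
Player I's best replies: L→A; R→A.
Player 2's best replies: A→L; B→L; C→L; D→L.
The unique mutual best reply is (A, L), giving (6, 10).
Sequential outcome (A, L) coincides with the Nash profile (A, L).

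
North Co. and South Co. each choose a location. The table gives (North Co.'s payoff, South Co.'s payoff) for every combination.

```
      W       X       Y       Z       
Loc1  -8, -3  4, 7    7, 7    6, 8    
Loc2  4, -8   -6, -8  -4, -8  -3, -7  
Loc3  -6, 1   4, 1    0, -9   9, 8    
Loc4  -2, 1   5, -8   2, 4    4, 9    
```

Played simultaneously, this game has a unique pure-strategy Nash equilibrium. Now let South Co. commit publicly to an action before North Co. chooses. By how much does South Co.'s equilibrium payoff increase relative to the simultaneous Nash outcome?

Backward induction with South Co. moving first.
- W → North Co. plays Loc2 (best of -8, 4, -6, -2); South Co. gets -8.
- X → North Co. plays Loc4 (best of 4, -6, 4, 5); South Co. gets -8.
- Y → North Co. plays Loc1 (best of 7, -4, 0, 2); South Co. gets 7.
- Z → North Co. plays Loc3 (best of 6, -3, 9, 4); South Co. gets 8.
Maximizing over -8, -8, 7, 8, South Co. chooses Z. Subgame-perfect outcome: (Loc3, Z) with payoffs (9, 8).
For the simultaneous game, intersect best replies.
North Co.'s best replies: W→Loc2; X→Loc4; Y→Loc1; Z→Loc3.
South Co.'s best replies: Loc1→Z; Loc2→Z; Loc3→Z; Loc4→Z.
Only (Loc3, Z) has each player best-responding; Nash payoffs (9, 8).
South Co.'s commitment gain: 8 − 8 = 0.

0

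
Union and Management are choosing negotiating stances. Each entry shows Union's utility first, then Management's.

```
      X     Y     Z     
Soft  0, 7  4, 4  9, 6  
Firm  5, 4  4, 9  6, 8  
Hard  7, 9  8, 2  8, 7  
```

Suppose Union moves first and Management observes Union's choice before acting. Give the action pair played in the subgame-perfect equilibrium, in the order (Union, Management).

(Hard, X)

Management best-responds to each possible Union move:
- Soft: BR = X, leader payoff 0.
- Firm: BR = Y, leader payoff 4.
- Hard: BR = X, leader payoff 7.
Among 0, 4, 7, the best is 7 at Hard. Subgame-perfect outcome: (Hard, X) with payoffs (7, 9).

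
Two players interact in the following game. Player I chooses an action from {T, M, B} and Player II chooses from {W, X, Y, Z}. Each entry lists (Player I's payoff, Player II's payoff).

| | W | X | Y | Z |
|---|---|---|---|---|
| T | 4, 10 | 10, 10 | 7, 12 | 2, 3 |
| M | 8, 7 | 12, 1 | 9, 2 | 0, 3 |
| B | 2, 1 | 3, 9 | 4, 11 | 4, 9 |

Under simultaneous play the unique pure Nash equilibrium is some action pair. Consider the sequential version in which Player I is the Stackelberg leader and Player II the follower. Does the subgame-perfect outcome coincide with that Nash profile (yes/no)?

yes

Backward induction with Player I moving first.
- T → Player II plays Y (best of 10, 10, 12, 3); Player I gets 7.
- M → Player II plays W (best of 7, 1, 2, 3); Player I gets 8.
- B → Player II plays Y (best of 1, 9, 11, 9); Player I gets 4.
Maximizing over 7, 8, 4, Player I chooses M. Subgame-perfect outcome: (M, W) with payoffs (8, 7).
Now find the simultaneous Nash equilibrium.
Player I's best replies: W→M; X→M; Y→M; Z→B.
Player II's best replies: T→Y; M→W; B→Y.
Only (M, W) has each player best-responding; Nash payoffs (8, 7).
Sequential outcome (M, W) coincides with the Nash profile (M, W).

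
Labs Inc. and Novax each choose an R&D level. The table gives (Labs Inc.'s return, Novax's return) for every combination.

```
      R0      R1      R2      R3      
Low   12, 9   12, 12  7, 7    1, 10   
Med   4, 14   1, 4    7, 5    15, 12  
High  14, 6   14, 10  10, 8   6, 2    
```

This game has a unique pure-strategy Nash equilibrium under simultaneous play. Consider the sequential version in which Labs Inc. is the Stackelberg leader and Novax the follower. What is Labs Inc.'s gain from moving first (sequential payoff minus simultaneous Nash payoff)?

Backward induction with Labs Inc. moving first.
- Low: BR = R1, leader payoff 12.
- Med: BR = R0, leader payoff 4.
- High: BR = R1, leader payoff 14.
Maximizing over 12, 4, 14, Labs Inc. chooses High. Subgame-perfect outcome: (High, R1) with payoffs (14, 10).
Now find the simultaneous Nash equilibrium.
Labs Inc.'s best replies: R0→High; R1→High; R2→High; R3→Med.
Novax's best replies: Low→R1; Med→R0; High→R1.
The unique mutual best reply is (High, R1), giving (14, 10).
Labs Inc.'s commitment gain: 14 − 14 = 0.

0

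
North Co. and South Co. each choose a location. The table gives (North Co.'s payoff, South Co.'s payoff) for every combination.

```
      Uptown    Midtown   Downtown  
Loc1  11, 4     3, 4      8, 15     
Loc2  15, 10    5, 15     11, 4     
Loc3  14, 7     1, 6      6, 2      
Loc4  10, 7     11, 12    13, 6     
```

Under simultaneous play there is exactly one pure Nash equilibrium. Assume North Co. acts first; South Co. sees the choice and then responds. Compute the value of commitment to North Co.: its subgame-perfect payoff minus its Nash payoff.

3

Backward induction with North Co. moving first.
- Loc1: BR = Downtown, leader payoff 8.
- Loc2: BR = Midtown, leader payoff 5.
- Loc3: BR = Uptown, leader payoff 14.
- Loc4: BR = Midtown, leader payoff 11.
North Co.'s induced payoffs are 8, 5, 14, 11, so North Co. commits to Loc3. Subgame-perfect outcome: (Loc3, Uptown) with payoffs (14, 7).
For the simultaneous game, intersect best replies.
North Co.'s best replies: Uptown→Loc2; Midtown→Loc4; Downtown→Loc4.
South Co.'s best replies: Loc1→Downtown; Loc2→Midtown; Loc3→Uptown; Loc4→Midtown.
The unique mutual best reply is (Loc4, Midtown), giving (11, 12).
North Co.'s commitment gain: 14 − 11 = 3.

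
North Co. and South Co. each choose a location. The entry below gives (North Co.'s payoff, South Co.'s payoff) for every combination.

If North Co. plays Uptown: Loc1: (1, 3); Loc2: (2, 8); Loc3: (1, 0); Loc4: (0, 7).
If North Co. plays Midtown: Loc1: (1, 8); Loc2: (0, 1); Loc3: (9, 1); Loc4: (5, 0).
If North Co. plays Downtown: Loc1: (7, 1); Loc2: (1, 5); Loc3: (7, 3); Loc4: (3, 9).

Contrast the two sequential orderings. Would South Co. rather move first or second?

second

If North Co. leads: South Co.'s best replies are Uptown→Loc2, Midtown→Loc1, Downtown→Loc4; North Co.'s induced payoffs 2, 1, 3; outcome (Downtown, Loc4), payoffs (3, 9).
If South Co. leads: North Co.'s best replies are Loc1→Downtown, Loc2→Uptown, Loc3→Midtown, Loc4→Midtown; South Co.'s induced payoffs 1, 8, 1, 0; outcome (Uptown, Loc2), payoffs (2, 8).
South Co. gets 8 moving first and 9 moving second, so South Co. prefers to move second.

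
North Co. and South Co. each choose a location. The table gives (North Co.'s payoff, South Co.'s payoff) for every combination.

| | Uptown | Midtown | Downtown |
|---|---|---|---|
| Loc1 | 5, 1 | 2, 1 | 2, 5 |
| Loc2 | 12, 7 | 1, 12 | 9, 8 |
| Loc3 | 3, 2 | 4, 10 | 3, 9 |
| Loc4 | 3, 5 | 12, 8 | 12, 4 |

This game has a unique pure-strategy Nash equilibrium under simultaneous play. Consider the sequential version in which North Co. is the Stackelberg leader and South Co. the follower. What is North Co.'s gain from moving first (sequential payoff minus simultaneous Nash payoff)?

0

Work backward from South Co.'s decision.
- Loc1 → South Co. plays Downtown (best of 1, 1, 5); North Co. gets 2.
- Loc2 → South Co. plays Midtown (best of 7, 12, 8); North Co. gets 1.
- Loc3 → South Co. plays Midtown (best of 2, 10, 9); North Co. gets 4.
- Loc4 → South Co. plays Midtown (best of 5, 8, 4); North Co. gets 12.
North Co.'s induced payoffs are 2, 1, 4, 12, so North Co. commits to Loc4. Subgame-perfect outcome: (Loc4, Midtown) with payoffs (12, 8).
For the simultaneous game, intersect best replies.
North Co.'s best replies: Uptown→Loc2; Midtown→Loc4; Downtown→Loc4.
South Co.'s best replies: Loc1→Downtown; Loc2→Midtown; Loc3→Midtown; Loc4→Midtown.
Only (Loc4, Midtown) has each player best-responding; Nash payoffs (12, 8).
North Co.'s commitment gain: 12 − 12 = 0.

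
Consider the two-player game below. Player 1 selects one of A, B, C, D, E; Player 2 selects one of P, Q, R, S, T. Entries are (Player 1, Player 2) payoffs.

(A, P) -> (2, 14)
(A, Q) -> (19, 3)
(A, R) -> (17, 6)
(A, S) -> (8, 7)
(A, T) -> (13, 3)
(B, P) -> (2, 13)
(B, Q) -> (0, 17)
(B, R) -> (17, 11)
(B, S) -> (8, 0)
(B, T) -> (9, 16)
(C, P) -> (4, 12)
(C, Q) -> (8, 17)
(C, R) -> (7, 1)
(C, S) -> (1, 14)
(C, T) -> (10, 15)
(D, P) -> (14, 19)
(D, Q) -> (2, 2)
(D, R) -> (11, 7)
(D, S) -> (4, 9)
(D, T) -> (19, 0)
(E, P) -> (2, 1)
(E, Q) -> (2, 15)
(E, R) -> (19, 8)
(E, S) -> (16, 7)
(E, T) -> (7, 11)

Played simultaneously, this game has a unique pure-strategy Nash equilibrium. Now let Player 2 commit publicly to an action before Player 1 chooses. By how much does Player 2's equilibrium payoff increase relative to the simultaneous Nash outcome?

0

Work backward from Player 1's decision.
- P → Player 1 plays D (best of 2, 2, 4, 14, 2); Player 2 gets 19.
- Q → Player 1 plays A (best of 19, 0, 8, 2, 2); Player 2 gets 3.
- R → Player 1 plays E (best of 17, 17, 7, 11, 19); Player 2 gets 8.
- S → Player 1 plays E (best of 8, 8, 1, 4, 16); Player 2 gets 7.
- T → Player 1 plays D (best of 13, 9, 10, 19, 7); Player 2 gets 0.
Maximizing over 19, 3, 8, 7, 0, Player 2 chooses P. Subgame-perfect outcome: (D, P) with payoffs (14, 19).
Under simultaneous play:
Player 1's best replies: P→D; Q→A; R→E; S→E; T→D.
Player 2's best replies: A→P; B→Q; C→Q; D→P; E→Q.
The unique mutual best reply is (D, P), giving (14, 19).
Player 2's commitment gain: 19 − 19 = 0.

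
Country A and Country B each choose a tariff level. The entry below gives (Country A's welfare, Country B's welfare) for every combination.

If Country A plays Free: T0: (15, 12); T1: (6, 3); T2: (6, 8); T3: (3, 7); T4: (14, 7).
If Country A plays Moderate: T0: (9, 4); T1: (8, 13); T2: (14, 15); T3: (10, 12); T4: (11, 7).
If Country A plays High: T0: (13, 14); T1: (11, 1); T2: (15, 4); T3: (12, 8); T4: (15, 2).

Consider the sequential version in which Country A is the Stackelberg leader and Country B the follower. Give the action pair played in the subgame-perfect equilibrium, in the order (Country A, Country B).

(Free, T0)

Work backward from Country B's decision.
- Free: Country B compares 12, 3, 8, 7, 7 and picks T0; Country A would get 15.
- Moderate: Country B compares 4, 13, 15, 12, 7 and picks T2; Country A would get 14.
- High: Country B compares 14, 1, 4, 8, 2 and picks T0; Country A would get 13.
Among 15, 14, 13, the best is 15 at Free. Subgame-perfect outcome: (Free, T0) with payoffs (15, 12).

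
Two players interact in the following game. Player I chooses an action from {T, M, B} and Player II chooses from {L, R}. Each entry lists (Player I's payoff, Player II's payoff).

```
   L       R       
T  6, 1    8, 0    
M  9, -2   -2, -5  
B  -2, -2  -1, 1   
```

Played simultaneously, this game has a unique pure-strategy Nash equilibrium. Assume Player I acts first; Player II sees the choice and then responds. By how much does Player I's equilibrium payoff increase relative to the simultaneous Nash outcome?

0

Solve by backward induction (Player I leads).
- T: Player II compares 1, 0 and picks L; Player I would get 6.
- M: Player II compares -2, -5 and picks L; Player I would get 9.
- B: Player II compares -2, 1 and picks R; Player I would get -1.
Maximizing over 6, 9, -1, Player I chooses M. Subgame-perfect outcome: (M, L) with payoffs (9, -2).
Now find the simultaneous Nash equilibrium.
Player I's best replies: L→M; R→T.
Player II's best replies: T→L; M→L; B→R.
Only (M, L) has each player best-responding; Nash payoffs (9, -2).
Player I's commitment gain: 9 − 9 = 0.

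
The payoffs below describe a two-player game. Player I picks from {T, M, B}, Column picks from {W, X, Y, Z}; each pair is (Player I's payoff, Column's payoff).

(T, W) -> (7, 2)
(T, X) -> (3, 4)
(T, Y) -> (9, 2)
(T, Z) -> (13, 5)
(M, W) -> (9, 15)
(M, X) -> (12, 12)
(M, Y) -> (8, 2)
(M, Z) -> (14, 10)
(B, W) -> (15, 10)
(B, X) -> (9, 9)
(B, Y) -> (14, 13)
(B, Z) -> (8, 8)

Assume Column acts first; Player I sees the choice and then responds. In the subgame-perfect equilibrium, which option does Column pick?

Y

Work backward from Player I's decision.
- W: BR = B, leader payoff 10.
- X: BR = M, leader payoff 12.
- Y: BR = B, leader payoff 13.
- Z: BR = M, leader payoff 10.
Maximizing over 10, 12, 13, 10, Column chooses Y. Subgame-perfect outcome: (B, Y) with payoffs (14, 13).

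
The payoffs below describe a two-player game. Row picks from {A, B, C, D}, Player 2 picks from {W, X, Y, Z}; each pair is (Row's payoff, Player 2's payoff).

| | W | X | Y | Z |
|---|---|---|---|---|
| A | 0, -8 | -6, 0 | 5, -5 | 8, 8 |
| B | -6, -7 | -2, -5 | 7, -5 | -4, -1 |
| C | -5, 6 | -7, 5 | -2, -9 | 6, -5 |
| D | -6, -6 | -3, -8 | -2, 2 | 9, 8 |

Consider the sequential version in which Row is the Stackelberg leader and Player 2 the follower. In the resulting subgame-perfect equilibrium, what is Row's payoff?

9

Player 2 best-responds to each possible Row move:
- A → Player 2 plays Z (best of -8, 0, -5, 8); Row gets 8.
- B → Player 2 plays Z (best of -7, -5, -5, -1); Row gets -4.
- C → Player 2 plays W (best of 6, 5, -9, -5); Row gets -5.
- D → Player 2 plays Z (best of -6, -8, 2, 8); Row gets 9.
Maximizing over 8, -4, -5, 9, Row chooses D. Subgame-perfect outcome: (D, Z) with payoffs (9, 8).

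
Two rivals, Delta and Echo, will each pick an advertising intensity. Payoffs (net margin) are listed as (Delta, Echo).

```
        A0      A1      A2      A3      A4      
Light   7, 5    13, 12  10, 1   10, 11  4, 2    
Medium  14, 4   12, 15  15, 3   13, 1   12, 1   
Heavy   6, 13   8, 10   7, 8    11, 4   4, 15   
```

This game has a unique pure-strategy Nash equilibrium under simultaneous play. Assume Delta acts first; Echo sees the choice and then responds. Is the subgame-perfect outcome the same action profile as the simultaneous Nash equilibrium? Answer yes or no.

Solve by backward induction (Delta leads).
- Light: Echo compares 5, 12, 1, 11, 2 and picks A1; Delta would get 13.
- Medium: Echo compares 4, 15, 3, 1, 1 and picks A1; Delta would get 12.
- Heavy: Echo compares 13, 10, 8, 4, 15 and picks A4; Delta would get 4.
Delta's induced payoffs are 13, 12, 4, so Delta commits to Light. Subgame-perfect outcome: (Light, A1) with payoffs (13, 12).
Under simultaneous play:
Delta's best replies: A0→Medium; A1→Light; A2→Medium; A3→Medium; A4→Medium.
Echo's best replies: Light→A1; Medium→A1; Heavy→A4.
Only (Light, A1) has each player best-responding; Nash payoffs (13, 12).
Sequential outcome (Light, A1) coincides with the Nash profile (Light, A1).

yes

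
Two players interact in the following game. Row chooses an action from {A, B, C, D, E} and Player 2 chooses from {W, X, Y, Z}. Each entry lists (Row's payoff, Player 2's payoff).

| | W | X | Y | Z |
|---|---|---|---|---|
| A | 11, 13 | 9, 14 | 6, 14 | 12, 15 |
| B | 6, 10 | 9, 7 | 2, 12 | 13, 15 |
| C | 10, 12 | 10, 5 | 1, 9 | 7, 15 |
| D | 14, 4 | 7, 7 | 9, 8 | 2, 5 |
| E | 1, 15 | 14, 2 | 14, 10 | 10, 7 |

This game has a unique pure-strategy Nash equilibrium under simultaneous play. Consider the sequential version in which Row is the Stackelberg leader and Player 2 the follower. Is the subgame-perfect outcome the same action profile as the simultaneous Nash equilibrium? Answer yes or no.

yes

Player 2 best-responds to each possible Row move:
- A: BR = Z, leader payoff 12.
- B: BR = Z, leader payoff 13.
- C: BR = Z, leader payoff 7.
- D: BR = Y, leader payoff 9.
- E: BR = W, leader payoff 1.
Maximizing over 12, 13, 7, 9, 1, Row chooses B. Subgame-perfect outcome: (B, Z) with payoffs (13, 15).
Now find the simultaneous Nash equilibrium.
Row's best replies: W→D; X→E; Y→E; Z→B.
Player 2's best replies: A→Z; B→Z; C→Z; D→Y; E→W.
Only (B, Z) has each player best-responding; Nash payoffs (13, 15).
Sequential outcome (B, Z) coincides with the Nash profile (B, Z).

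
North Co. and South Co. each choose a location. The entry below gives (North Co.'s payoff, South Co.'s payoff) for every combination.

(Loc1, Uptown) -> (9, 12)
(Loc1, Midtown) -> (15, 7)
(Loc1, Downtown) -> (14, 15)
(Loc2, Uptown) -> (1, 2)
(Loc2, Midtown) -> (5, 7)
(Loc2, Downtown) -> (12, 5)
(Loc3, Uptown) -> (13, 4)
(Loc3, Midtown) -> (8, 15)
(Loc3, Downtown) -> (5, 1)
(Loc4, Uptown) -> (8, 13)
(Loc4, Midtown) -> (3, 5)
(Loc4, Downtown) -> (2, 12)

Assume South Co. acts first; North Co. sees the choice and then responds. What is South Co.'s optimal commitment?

North Co. best-responds to each possible South Co. move:
- Uptown → North Co. plays Loc3 (best of 9, 1, 13, 8); South Co. gets 4.
- Midtown → North Co. plays Loc1 (best of 15, 5, 8, 3); South Co. gets 7.
- Downtown → North Co. plays Loc1 (best of 14, 12, 5, 2); South Co. gets 15.
Maximizing over 4, 7, 15, South Co. chooses Downtown. Subgame-perfect outcome: (Loc1, Downtown) with payoffs (14, 15).

Downtown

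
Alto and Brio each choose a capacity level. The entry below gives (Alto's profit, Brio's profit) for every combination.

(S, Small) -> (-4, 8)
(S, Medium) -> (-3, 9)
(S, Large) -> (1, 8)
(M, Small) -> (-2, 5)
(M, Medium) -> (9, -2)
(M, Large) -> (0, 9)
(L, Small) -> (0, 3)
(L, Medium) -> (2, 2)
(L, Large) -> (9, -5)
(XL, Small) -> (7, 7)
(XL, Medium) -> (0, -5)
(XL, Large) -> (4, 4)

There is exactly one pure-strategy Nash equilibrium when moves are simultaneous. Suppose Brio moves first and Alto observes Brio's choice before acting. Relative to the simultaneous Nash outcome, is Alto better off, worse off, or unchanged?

Solve by backward induction (Brio leads).
- Small: Alto compares -4, -2, 0, 7 and picks XL; Brio would get 7.
- Medium: Alto compares -3, 9, 2, 0 and picks M; Brio would get -2.
- Large: Alto compares 1, 0, 9, 4 and picks L; Brio would get -5.
Maximizing over 7, -2, -5, Brio chooses Small. Subgame-perfect outcome: (XL, Small) with payoffs (7, 7).
Under simultaneous play:
Alto's best replies: Small→XL; Medium→M; Large→L.
Brio's best replies: S→Medium; M→Large; L→Small; XL→Small.
Only (XL, Small) has each player best-responding; Nash payoffs (7, 7).
Alto earns 7 sequentially versus 7 at the Nash outcome: unchanged.

unchanged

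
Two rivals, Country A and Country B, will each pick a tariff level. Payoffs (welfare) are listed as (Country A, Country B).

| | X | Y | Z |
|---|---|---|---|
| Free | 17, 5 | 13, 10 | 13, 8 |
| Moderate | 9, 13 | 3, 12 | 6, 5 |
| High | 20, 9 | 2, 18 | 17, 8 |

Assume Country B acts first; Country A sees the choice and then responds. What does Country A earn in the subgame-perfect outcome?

13

Country A best-responds to each possible Country B move:
- X: BR = High, leader payoff 9.
- Y: BR = Free, leader payoff 10.
- Z: BR = High, leader payoff 8.
Country B's induced payoffs are 9, 10, 8, so Country B commits to Y. Subgame-perfect outcome: (Free, Y) with payoffs (13, 10).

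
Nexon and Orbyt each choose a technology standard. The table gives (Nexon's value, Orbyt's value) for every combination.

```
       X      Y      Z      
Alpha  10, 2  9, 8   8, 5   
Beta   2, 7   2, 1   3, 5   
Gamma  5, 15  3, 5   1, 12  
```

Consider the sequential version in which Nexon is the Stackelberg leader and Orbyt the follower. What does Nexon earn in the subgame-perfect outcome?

9

Backward induction with Nexon moving first.
- Alpha: BR = Y, leader payoff 9.
- Beta: BR = X, leader payoff 2.
- Gamma: BR = X, leader payoff 5.
Nexon's induced payoffs are 9, 2, 5, so Nexon commits to Alpha. Subgame-perfect outcome: (Alpha, Y) with payoffs (9, 8).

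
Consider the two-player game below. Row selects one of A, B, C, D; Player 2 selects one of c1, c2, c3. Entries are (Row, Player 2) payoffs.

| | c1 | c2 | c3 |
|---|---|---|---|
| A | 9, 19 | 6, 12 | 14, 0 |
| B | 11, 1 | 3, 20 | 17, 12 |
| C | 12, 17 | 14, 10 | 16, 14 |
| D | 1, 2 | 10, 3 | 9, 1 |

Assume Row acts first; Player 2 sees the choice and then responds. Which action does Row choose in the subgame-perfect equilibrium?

Solve by backward induction (Row leads).
- A: Player 2 compares 19, 12, 0 and picks c1; Row would get 9.
- B: Player 2 compares 1, 20, 12 and picks c2; Row would get 3.
- C: Player 2 compares 17, 10, 14 and picks c1; Row would get 12.
- D: Player 2 compares 2, 3, 1 and picks c2; Row would get 10.
Maximizing over 9, 3, 12, 10, Row chooses C. Subgame-perfect outcome: (C, c1) with payoffs (12, 17).

C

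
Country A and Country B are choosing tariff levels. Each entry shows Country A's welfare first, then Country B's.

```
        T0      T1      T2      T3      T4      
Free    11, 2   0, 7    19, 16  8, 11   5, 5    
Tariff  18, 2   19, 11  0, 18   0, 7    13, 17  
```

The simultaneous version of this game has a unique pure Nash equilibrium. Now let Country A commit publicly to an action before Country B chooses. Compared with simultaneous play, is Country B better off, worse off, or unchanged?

Country B best-responds to each possible Country A move:
- Free → Country B plays T2 (best of 2, 7, 16, 11, 5); Country A gets 19.
- Tariff → Country B plays T2 (best of 2, 11, 18, 7, 17); Country A gets 0.
Maximizing over 19, 0, Country A chooses Free. Subgame-perfect outcome: (Free, T2) with payoffs (19, 16).
Under simultaneous play:
Country A's best replies: T0→Tariff; T1→Tariff; T2→Free; T3→Free; T4→Tariff.
Country B's best replies: Free→T2; Tariff→T2.
The unique mutual best reply is (Free, T2), giving (19, 16).
Country B earns 16 sequentially versus 16 at the Nash outcome: unchanged.

unchanged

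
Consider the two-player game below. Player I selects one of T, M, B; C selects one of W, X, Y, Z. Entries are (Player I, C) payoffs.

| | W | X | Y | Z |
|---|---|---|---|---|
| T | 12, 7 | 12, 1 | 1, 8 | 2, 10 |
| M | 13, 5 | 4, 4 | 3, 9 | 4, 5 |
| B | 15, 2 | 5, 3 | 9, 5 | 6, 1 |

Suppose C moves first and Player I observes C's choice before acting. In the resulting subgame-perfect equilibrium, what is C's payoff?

Solve by backward induction (C leads).
- W → Player I plays B (best of 12, 13, 15); C gets 2.
- X → Player I plays T (best of 12, 4, 5); C gets 1.
- Y → Player I plays B (best of 1, 3, 9); C gets 5.
- Z → Player I plays B (best of 2, 4, 6); C gets 1.
Among 2, 1, 5, 1, the best is 5 at Y. Subgame-perfect outcome: (B, Y) with payoffs (9, 5).

5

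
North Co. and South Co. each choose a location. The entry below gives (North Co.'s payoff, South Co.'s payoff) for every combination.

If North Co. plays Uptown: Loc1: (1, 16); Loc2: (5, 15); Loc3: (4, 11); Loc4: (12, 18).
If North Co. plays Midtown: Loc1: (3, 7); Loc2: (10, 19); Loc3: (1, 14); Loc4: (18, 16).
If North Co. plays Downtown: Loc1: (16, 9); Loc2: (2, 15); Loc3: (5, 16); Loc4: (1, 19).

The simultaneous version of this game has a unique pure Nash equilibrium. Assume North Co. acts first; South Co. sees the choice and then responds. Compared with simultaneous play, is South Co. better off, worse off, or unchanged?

Solve by backward induction (North Co. leads).
- Uptown: South Co. compares 16, 15, 11, 18 and picks Loc4; North Co. would get 12.
- Midtown: South Co. compares 7, 19, 14, 16 and picks Loc2; North Co. would get 10.
- Downtown: South Co. compares 9, 15, 16, 19 and picks Loc4; North Co. would get 1.
Maximizing over 12, 10, 1, North Co. chooses Uptown. Subgame-perfect outcome: (Uptown, Loc4) with payoffs (12, 18).
Now find the simultaneous Nash equilibrium.
North Co.'s best replies: Loc1→Downtown; Loc2→Midtown; Loc3→Downtown; Loc4→Midtown.
South Co.'s best replies: Uptown→Loc4; Midtown→Loc2; Downtown→Loc4.
The unique mutual best reply is (Midtown, Loc2), giving (10, 19).
South Co. earns 18 sequentially versus 19 at the Nash outcome: worse off.

worse off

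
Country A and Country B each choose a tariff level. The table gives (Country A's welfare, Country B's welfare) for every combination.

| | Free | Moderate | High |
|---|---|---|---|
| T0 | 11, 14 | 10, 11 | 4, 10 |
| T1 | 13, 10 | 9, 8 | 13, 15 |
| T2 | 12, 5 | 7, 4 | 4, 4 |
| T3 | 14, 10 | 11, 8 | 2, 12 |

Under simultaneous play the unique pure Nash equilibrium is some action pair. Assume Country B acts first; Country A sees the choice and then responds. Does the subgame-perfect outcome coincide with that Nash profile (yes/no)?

yes

Backward induction with Country B moving first.
- Free → Country A plays T3 (best of 11, 13, 12, 14); Country B gets 10.
- Moderate → Country A plays T3 (best of 10, 9, 7, 11); Country B gets 8.
- High → Country A plays T1 (best of 4, 13, 4, 2); Country B gets 15.
Country B's induced payoffs are 10, 8, 15, so Country B commits to High. Subgame-perfect outcome: (T1, High) with payoffs (13, 15).
Now find the simultaneous Nash equilibrium.
Country A's best replies: Free→T3; Moderate→T3; High→T1.
Country B's best replies: T0→Free; T1→High; T2→Free; T3→High.
Only (T1, High) has each player best-responding; Nash payoffs (13, 15).
Sequential outcome (T1, High) coincides with the Nash profile (T1, High).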